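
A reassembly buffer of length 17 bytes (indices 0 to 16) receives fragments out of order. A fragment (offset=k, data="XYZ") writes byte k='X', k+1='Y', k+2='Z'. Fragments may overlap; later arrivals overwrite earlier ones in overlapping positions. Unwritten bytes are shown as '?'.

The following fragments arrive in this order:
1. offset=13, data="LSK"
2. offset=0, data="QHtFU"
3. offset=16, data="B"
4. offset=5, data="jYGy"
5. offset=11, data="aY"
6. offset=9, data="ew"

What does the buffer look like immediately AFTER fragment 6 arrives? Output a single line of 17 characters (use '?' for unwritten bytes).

Answer: QHtFUjYGyewaYLSKB

Derivation:
Fragment 1: offset=13 data="LSK" -> buffer=?????????????LSK?
Fragment 2: offset=0 data="QHtFU" -> buffer=QHtFU????????LSK?
Fragment 3: offset=16 data="B" -> buffer=QHtFU????????LSKB
Fragment 4: offset=5 data="jYGy" -> buffer=QHtFUjYGy????LSKB
Fragment 5: offset=11 data="aY" -> buffer=QHtFUjYGy??aYLSKB
Fragment 6: offset=9 data="ew" -> buffer=QHtFUjYGyewaYLSKB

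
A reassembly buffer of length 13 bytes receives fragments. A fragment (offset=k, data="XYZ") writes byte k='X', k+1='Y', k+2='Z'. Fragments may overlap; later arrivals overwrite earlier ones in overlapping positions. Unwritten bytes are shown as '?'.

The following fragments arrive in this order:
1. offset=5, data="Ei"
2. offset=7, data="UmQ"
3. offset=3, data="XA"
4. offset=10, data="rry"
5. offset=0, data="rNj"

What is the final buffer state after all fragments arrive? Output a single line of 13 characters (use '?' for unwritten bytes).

Answer: rNjXAEiUmQrry

Derivation:
Fragment 1: offset=5 data="Ei" -> buffer=?????Ei??????
Fragment 2: offset=7 data="UmQ" -> buffer=?????EiUmQ???
Fragment 3: offset=3 data="XA" -> buffer=???XAEiUmQ???
Fragment 4: offset=10 data="rry" -> buffer=???XAEiUmQrry
Fragment 5: offset=0 data="rNj" -> buffer=rNjXAEiUmQrry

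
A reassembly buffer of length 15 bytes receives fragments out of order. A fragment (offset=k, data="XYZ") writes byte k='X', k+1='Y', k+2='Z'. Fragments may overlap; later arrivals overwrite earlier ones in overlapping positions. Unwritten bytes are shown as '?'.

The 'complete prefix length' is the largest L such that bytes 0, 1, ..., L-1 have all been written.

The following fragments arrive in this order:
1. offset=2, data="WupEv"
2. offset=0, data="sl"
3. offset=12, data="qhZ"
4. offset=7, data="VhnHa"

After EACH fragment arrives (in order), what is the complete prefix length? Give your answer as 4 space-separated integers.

Fragment 1: offset=2 data="WupEv" -> buffer=??WupEv???????? -> prefix_len=0
Fragment 2: offset=0 data="sl" -> buffer=slWupEv???????? -> prefix_len=7
Fragment 3: offset=12 data="qhZ" -> buffer=slWupEv?????qhZ -> prefix_len=7
Fragment 4: offset=7 data="VhnHa" -> buffer=slWupEvVhnHaqhZ -> prefix_len=15

Answer: 0 7 7 15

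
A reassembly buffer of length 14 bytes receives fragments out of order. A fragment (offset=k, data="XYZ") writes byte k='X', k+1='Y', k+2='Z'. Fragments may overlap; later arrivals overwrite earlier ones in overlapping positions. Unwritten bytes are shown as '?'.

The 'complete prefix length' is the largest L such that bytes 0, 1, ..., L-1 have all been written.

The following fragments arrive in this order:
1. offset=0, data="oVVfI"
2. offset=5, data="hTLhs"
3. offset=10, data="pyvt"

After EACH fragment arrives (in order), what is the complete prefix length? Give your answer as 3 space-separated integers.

Answer: 5 10 14

Derivation:
Fragment 1: offset=0 data="oVVfI" -> buffer=oVVfI????????? -> prefix_len=5
Fragment 2: offset=5 data="hTLhs" -> buffer=oVVfIhTLhs???? -> prefix_len=10
Fragment 3: offset=10 data="pyvt" -> buffer=oVVfIhTLhspyvt -> prefix_len=14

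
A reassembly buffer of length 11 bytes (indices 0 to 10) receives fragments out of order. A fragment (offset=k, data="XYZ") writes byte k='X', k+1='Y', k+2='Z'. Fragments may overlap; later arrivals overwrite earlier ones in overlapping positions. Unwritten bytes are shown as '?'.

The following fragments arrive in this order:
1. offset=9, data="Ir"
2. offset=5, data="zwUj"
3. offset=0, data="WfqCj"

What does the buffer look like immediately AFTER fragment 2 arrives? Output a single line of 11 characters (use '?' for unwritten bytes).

Answer: ?????zwUjIr

Derivation:
Fragment 1: offset=9 data="Ir" -> buffer=?????????Ir
Fragment 2: offset=5 data="zwUj" -> buffer=?????zwUjIr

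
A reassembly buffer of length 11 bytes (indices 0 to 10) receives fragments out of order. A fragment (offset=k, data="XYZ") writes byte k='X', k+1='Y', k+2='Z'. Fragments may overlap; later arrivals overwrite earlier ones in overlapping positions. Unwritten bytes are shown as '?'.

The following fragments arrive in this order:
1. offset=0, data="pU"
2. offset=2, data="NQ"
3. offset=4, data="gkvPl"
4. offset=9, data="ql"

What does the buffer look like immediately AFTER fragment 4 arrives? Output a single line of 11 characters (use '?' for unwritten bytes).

Fragment 1: offset=0 data="pU" -> buffer=pU?????????
Fragment 2: offset=2 data="NQ" -> buffer=pUNQ???????
Fragment 3: offset=4 data="gkvPl" -> buffer=pUNQgkvPl??
Fragment 4: offset=9 data="ql" -> buffer=pUNQgkvPlql

Answer: pUNQgkvPlql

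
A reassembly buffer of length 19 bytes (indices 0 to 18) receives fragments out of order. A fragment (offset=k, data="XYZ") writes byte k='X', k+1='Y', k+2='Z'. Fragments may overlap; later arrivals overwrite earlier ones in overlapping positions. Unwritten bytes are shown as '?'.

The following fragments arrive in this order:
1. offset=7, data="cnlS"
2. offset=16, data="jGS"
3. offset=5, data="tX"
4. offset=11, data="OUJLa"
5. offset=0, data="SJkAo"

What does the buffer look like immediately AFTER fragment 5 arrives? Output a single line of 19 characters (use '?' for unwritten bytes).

Fragment 1: offset=7 data="cnlS" -> buffer=???????cnlS????????
Fragment 2: offset=16 data="jGS" -> buffer=???????cnlS?????jGS
Fragment 3: offset=5 data="tX" -> buffer=?????tXcnlS?????jGS
Fragment 4: offset=11 data="OUJLa" -> buffer=?????tXcnlSOUJLajGS
Fragment 5: offset=0 data="SJkAo" -> buffer=SJkAotXcnlSOUJLajGS

Answer: SJkAotXcnlSOUJLajGS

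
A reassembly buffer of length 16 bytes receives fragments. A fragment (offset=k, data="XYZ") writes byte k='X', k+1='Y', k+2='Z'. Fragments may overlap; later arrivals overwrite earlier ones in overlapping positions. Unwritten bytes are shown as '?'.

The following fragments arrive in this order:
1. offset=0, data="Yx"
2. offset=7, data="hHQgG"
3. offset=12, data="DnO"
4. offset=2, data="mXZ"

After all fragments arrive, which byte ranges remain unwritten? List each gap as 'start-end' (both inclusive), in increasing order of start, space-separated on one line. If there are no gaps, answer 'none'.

Answer: 5-6 15-15

Derivation:
Fragment 1: offset=0 len=2
Fragment 2: offset=7 len=5
Fragment 3: offset=12 len=3
Fragment 4: offset=2 len=3
Gaps: 5-6 15-15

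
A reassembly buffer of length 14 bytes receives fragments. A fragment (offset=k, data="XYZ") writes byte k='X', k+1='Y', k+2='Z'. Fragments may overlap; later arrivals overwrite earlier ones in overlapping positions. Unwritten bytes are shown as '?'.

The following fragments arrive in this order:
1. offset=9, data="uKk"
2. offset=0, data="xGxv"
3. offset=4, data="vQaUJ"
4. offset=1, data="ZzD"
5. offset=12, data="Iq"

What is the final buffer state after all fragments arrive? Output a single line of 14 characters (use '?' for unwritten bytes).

Fragment 1: offset=9 data="uKk" -> buffer=?????????uKk??
Fragment 2: offset=0 data="xGxv" -> buffer=xGxv?????uKk??
Fragment 3: offset=4 data="vQaUJ" -> buffer=xGxvvQaUJuKk??
Fragment 4: offset=1 data="ZzD" -> buffer=xZzDvQaUJuKk??
Fragment 5: offset=12 data="Iq" -> buffer=xZzDvQaUJuKkIq

Answer: xZzDvQaUJuKkIq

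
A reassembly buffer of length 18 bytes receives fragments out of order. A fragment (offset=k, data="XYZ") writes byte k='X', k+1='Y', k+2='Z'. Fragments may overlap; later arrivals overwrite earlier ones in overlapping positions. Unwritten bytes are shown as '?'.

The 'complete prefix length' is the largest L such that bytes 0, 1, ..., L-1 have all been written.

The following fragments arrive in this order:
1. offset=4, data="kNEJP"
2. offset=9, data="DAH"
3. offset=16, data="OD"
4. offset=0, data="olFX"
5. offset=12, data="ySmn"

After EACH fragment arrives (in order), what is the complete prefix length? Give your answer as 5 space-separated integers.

Answer: 0 0 0 12 18

Derivation:
Fragment 1: offset=4 data="kNEJP" -> buffer=????kNEJP????????? -> prefix_len=0
Fragment 2: offset=9 data="DAH" -> buffer=????kNEJPDAH?????? -> prefix_len=0
Fragment 3: offset=16 data="OD" -> buffer=????kNEJPDAH????OD -> prefix_len=0
Fragment 4: offset=0 data="olFX" -> buffer=olFXkNEJPDAH????OD -> prefix_len=12
Fragment 5: offset=12 data="ySmn" -> buffer=olFXkNEJPDAHySmnOD -> prefix_len=18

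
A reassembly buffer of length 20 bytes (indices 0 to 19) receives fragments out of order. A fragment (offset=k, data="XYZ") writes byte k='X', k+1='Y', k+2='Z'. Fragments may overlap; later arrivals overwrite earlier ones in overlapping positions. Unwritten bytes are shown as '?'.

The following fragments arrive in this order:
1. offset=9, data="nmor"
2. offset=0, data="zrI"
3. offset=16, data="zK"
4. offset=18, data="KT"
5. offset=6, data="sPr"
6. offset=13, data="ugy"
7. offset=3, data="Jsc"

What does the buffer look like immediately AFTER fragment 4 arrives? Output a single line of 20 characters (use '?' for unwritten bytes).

Fragment 1: offset=9 data="nmor" -> buffer=?????????nmor???????
Fragment 2: offset=0 data="zrI" -> buffer=zrI??????nmor???????
Fragment 3: offset=16 data="zK" -> buffer=zrI??????nmor???zK??
Fragment 4: offset=18 data="KT" -> buffer=zrI??????nmor???zKKT

Answer: zrI??????nmor???zKKT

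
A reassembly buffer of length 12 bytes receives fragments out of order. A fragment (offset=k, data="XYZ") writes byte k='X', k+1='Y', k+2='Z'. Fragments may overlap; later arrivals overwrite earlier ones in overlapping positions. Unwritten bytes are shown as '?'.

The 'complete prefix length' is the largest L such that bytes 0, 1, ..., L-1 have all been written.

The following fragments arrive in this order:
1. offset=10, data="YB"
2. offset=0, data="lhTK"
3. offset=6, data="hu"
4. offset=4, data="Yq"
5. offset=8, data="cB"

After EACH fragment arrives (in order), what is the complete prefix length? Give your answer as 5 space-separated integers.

Answer: 0 4 4 8 12

Derivation:
Fragment 1: offset=10 data="YB" -> buffer=??????????YB -> prefix_len=0
Fragment 2: offset=0 data="lhTK" -> buffer=lhTK??????YB -> prefix_len=4
Fragment 3: offset=6 data="hu" -> buffer=lhTK??hu??YB -> prefix_len=4
Fragment 4: offset=4 data="Yq" -> buffer=lhTKYqhu??YB -> prefix_len=8
Fragment 5: offset=8 data="cB" -> buffer=lhTKYqhucBYB -> prefix_len=12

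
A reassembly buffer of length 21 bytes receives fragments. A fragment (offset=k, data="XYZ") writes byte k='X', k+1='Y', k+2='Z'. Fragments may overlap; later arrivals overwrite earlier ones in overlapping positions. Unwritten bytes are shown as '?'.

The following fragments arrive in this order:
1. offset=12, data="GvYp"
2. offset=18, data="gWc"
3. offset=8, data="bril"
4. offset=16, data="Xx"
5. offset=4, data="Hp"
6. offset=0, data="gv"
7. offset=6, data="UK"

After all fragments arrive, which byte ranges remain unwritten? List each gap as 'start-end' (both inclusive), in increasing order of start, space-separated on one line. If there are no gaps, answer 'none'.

Fragment 1: offset=12 len=4
Fragment 2: offset=18 len=3
Fragment 3: offset=8 len=4
Fragment 4: offset=16 len=2
Fragment 5: offset=4 len=2
Fragment 6: offset=0 len=2
Fragment 7: offset=6 len=2
Gaps: 2-3

Answer: 2-3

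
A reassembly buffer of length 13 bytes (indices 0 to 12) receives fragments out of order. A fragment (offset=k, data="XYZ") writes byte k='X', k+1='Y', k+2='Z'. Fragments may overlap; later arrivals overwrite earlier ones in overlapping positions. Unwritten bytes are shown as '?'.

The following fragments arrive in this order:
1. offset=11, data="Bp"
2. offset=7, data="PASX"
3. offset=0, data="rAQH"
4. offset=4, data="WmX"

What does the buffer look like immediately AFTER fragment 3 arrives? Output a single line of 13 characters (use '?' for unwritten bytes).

Answer: rAQH???PASXBp

Derivation:
Fragment 1: offset=11 data="Bp" -> buffer=???????????Bp
Fragment 2: offset=7 data="PASX" -> buffer=???????PASXBp
Fragment 3: offset=0 data="rAQH" -> buffer=rAQH???PASXBp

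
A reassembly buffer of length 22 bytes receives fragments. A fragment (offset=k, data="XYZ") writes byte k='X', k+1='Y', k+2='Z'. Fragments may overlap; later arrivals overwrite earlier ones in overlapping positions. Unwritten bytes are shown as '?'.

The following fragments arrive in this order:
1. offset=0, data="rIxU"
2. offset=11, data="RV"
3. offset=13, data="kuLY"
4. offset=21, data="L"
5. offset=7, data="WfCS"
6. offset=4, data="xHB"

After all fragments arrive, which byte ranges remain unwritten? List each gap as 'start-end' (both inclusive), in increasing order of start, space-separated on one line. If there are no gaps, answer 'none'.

Fragment 1: offset=0 len=4
Fragment 2: offset=11 len=2
Fragment 3: offset=13 len=4
Fragment 4: offset=21 len=1
Fragment 5: offset=7 len=4
Fragment 6: offset=4 len=3
Gaps: 17-20

Answer: 17-20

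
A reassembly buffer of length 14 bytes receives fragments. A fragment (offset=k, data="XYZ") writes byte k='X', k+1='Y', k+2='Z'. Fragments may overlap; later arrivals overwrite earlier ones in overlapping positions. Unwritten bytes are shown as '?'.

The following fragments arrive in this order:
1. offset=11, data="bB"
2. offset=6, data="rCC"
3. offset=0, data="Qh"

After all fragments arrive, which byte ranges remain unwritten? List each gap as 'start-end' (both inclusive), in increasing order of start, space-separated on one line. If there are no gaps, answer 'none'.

Answer: 2-5 9-10 13-13

Derivation:
Fragment 1: offset=11 len=2
Fragment 2: offset=6 len=3
Fragment 3: offset=0 len=2
Gaps: 2-5 9-10 13-13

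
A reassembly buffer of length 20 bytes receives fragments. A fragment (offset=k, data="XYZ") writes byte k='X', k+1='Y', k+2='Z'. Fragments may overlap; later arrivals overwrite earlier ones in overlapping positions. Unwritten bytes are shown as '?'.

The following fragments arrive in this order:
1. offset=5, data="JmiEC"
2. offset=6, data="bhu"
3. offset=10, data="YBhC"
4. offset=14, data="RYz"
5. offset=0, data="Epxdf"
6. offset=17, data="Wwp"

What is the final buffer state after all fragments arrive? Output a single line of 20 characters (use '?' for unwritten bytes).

Fragment 1: offset=5 data="JmiEC" -> buffer=?????JmiEC??????????
Fragment 2: offset=6 data="bhu" -> buffer=?????JbhuC??????????
Fragment 3: offset=10 data="YBhC" -> buffer=?????JbhuCYBhC??????
Fragment 4: offset=14 data="RYz" -> buffer=?????JbhuCYBhCRYz???
Fragment 5: offset=0 data="Epxdf" -> buffer=EpxdfJbhuCYBhCRYz???
Fragment 6: offset=17 data="Wwp" -> buffer=EpxdfJbhuCYBhCRYzWwp

Answer: EpxdfJbhuCYBhCRYzWwp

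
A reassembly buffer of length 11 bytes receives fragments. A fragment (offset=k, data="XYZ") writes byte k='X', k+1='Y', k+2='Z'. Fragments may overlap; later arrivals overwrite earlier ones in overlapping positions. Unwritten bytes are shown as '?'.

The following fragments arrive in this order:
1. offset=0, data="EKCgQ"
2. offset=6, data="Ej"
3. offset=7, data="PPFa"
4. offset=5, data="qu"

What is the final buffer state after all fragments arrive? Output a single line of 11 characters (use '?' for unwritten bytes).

Fragment 1: offset=0 data="EKCgQ" -> buffer=EKCgQ??????
Fragment 2: offset=6 data="Ej" -> buffer=EKCgQ?Ej???
Fragment 3: offset=7 data="PPFa" -> buffer=EKCgQ?EPPFa
Fragment 4: offset=5 data="qu" -> buffer=EKCgQquPPFa

Answer: EKCgQquPPFa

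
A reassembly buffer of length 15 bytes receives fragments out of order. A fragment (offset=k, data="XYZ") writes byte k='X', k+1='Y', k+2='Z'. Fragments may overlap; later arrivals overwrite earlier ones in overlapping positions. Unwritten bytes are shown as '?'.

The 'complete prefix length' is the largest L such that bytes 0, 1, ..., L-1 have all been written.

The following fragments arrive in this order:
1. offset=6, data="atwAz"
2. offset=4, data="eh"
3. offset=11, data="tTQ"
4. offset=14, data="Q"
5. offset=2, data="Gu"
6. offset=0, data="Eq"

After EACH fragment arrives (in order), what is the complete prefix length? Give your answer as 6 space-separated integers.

Fragment 1: offset=6 data="atwAz" -> buffer=??????atwAz???? -> prefix_len=0
Fragment 2: offset=4 data="eh" -> buffer=????ehatwAz???? -> prefix_len=0
Fragment 3: offset=11 data="tTQ" -> buffer=????ehatwAztTQ? -> prefix_len=0
Fragment 4: offset=14 data="Q" -> buffer=????ehatwAztTQQ -> prefix_len=0
Fragment 5: offset=2 data="Gu" -> buffer=??GuehatwAztTQQ -> prefix_len=0
Fragment 6: offset=0 data="Eq" -> buffer=EqGuehatwAztTQQ -> prefix_len=15

Answer: 0 0 0 0 0 15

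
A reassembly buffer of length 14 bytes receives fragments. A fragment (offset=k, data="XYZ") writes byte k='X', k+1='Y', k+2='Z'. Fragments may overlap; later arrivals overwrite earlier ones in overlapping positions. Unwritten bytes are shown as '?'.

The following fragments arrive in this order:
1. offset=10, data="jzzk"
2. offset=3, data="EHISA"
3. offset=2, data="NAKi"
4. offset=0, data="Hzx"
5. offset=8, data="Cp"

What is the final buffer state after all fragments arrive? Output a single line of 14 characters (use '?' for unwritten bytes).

Answer: HzxAKiSACpjzzk

Derivation:
Fragment 1: offset=10 data="jzzk" -> buffer=??????????jzzk
Fragment 2: offset=3 data="EHISA" -> buffer=???EHISA??jzzk
Fragment 3: offset=2 data="NAKi" -> buffer=??NAKiSA??jzzk
Fragment 4: offset=0 data="Hzx" -> buffer=HzxAKiSA??jzzk
Fragment 5: offset=8 data="Cp" -> buffer=HzxAKiSACpjzzk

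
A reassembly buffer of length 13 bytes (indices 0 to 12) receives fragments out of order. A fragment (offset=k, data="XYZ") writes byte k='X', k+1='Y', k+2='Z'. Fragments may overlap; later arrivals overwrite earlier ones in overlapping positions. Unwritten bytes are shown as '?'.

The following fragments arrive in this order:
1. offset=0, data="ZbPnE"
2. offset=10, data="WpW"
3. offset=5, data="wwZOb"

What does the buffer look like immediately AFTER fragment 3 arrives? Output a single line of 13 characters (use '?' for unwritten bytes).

Fragment 1: offset=0 data="ZbPnE" -> buffer=ZbPnE????????
Fragment 2: offset=10 data="WpW" -> buffer=ZbPnE?????WpW
Fragment 3: offset=5 data="wwZOb" -> buffer=ZbPnEwwZObWpW

Answer: ZbPnEwwZObWpW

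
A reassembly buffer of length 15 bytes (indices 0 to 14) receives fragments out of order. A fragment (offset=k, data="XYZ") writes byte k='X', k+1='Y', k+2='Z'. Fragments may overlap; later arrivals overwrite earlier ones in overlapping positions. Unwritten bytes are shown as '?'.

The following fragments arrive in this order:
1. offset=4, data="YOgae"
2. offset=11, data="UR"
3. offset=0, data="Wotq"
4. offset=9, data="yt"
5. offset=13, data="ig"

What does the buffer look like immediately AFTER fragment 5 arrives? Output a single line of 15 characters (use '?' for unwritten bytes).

Answer: WotqYOgaeytURig

Derivation:
Fragment 1: offset=4 data="YOgae" -> buffer=????YOgae??????
Fragment 2: offset=11 data="UR" -> buffer=????YOgae??UR??
Fragment 3: offset=0 data="Wotq" -> buffer=WotqYOgae??UR??
Fragment 4: offset=9 data="yt" -> buffer=WotqYOgaeytUR??
Fragment 5: offset=13 data="ig" -> buffer=WotqYOgaeytURig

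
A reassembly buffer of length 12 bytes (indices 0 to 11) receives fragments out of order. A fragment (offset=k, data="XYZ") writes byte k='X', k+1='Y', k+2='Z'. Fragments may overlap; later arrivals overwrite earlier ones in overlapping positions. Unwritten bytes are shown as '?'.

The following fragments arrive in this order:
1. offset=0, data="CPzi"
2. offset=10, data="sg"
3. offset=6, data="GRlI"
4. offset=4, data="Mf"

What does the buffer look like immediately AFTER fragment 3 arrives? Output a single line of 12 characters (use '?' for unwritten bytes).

Fragment 1: offset=0 data="CPzi" -> buffer=CPzi????????
Fragment 2: offset=10 data="sg" -> buffer=CPzi??????sg
Fragment 3: offset=6 data="GRlI" -> buffer=CPzi??GRlIsg

Answer: CPzi??GRlIsg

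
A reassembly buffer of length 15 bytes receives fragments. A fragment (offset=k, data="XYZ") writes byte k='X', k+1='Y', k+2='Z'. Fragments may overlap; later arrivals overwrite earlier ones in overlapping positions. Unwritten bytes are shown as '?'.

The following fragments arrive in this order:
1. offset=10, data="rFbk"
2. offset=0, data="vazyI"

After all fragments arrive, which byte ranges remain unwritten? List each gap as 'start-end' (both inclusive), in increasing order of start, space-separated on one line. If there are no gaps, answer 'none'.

Answer: 5-9 14-14

Derivation:
Fragment 1: offset=10 len=4
Fragment 2: offset=0 len=5
Gaps: 5-9 14-14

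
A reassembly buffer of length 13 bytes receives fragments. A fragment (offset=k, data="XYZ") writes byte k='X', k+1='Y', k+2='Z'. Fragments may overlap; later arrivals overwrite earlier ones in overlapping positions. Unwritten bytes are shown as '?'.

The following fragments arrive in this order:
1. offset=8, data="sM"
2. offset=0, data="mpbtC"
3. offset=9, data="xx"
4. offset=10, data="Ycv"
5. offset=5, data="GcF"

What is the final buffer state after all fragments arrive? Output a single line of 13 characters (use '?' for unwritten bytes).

Fragment 1: offset=8 data="sM" -> buffer=????????sM???
Fragment 2: offset=0 data="mpbtC" -> buffer=mpbtC???sM???
Fragment 3: offset=9 data="xx" -> buffer=mpbtC???sxx??
Fragment 4: offset=10 data="Ycv" -> buffer=mpbtC???sxYcv
Fragment 5: offset=5 data="GcF" -> buffer=mpbtCGcFsxYcv

Answer: mpbtCGcFsxYcv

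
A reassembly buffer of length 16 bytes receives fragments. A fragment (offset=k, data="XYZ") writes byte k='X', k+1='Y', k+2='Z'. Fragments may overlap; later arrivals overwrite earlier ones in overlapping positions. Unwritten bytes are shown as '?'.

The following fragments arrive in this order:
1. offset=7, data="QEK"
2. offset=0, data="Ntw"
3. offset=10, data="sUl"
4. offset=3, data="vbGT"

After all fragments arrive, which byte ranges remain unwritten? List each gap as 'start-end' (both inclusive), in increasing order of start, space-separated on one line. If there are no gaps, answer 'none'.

Fragment 1: offset=7 len=3
Fragment 2: offset=0 len=3
Fragment 3: offset=10 len=3
Fragment 4: offset=3 len=4
Gaps: 13-15

Answer: 13-15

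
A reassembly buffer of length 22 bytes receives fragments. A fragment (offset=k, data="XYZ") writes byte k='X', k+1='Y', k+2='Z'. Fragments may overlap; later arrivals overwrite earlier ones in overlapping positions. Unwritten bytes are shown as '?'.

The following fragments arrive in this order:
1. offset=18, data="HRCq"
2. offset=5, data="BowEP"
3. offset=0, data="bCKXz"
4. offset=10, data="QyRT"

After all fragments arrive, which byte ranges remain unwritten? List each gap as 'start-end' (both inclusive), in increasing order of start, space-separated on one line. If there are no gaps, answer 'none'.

Answer: 14-17

Derivation:
Fragment 1: offset=18 len=4
Fragment 2: offset=5 len=5
Fragment 3: offset=0 len=5
Fragment 4: offset=10 len=4
Gaps: 14-17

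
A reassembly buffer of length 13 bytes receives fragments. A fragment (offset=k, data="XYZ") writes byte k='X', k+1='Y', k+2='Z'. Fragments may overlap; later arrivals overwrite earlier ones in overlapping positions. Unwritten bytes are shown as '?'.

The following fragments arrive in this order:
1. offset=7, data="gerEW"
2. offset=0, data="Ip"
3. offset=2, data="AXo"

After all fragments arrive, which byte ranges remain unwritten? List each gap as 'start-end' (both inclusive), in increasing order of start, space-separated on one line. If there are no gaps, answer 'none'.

Answer: 5-6 12-12

Derivation:
Fragment 1: offset=7 len=5
Fragment 2: offset=0 len=2
Fragment 3: offset=2 len=3
Gaps: 5-6 12-12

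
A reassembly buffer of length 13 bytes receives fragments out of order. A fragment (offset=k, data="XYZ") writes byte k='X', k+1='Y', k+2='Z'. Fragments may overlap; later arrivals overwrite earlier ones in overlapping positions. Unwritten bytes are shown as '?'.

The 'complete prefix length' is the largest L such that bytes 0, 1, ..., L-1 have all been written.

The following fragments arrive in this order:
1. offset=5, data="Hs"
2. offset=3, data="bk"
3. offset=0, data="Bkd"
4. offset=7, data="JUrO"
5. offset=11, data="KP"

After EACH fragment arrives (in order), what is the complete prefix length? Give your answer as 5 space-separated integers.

Fragment 1: offset=5 data="Hs" -> buffer=?????Hs?????? -> prefix_len=0
Fragment 2: offset=3 data="bk" -> buffer=???bkHs?????? -> prefix_len=0
Fragment 3: offset=0 data="Bkd" -> buffer=BkdbkHs?????? -> prefix_len=7
Fragment 4: offset=7 data="JUrO" -> buffer=BkdbkHsJUrO?? -> prefix_len=11
Fragment 5: offset=11 data="KP" -> buffer=BkdbkHsJUrOKP -> prefix_len=13

Answer: 0 0 7 11 13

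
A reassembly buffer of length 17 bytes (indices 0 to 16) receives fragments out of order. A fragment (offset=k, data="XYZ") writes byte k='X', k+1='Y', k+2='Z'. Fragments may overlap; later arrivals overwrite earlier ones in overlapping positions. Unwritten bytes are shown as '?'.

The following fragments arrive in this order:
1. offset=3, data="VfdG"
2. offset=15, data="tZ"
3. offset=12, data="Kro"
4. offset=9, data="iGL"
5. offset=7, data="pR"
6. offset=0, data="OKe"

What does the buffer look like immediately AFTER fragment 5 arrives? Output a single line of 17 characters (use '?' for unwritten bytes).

Answer: ???VfdGpRiGLKrotZ

Derivation:
Fragment 1: offset=3 data="VfdG" -> buffer=???VfdG??????????
Fragment 2: offset=15 data="tZ" -> buffer=???VfdG????????tZ
Fragment 3: offset=12 data="Kro" -> buffer=???VfdG?????KrotZ
Fragment 4: offset=9 data="iGL" -> buffer=???VfdG??iGLKrotZ
Fragment 5: offset=7 data="pR" -> buffer=???VfdGpRiGLKrotZ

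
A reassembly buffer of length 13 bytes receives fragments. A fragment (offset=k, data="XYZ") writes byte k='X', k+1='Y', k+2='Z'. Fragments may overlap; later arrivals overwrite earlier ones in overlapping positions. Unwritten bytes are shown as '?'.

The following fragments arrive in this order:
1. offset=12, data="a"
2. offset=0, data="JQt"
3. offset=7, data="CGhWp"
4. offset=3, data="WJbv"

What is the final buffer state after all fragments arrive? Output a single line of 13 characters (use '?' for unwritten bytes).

Fragment 1: offset=12 data="a" -> buffer=????????????a
Fragment 2: offset=0 data="JQt" -> buffer=JQt?????????a
Fragment 3: offset=7 data="CGhWp" -> buffer=JQt????CGhWpa
Fragment 4: offset=3 data="WJbv" -> buffer=JQtWJbvCGhWpa

Answer: JQtWJbvCGhWpa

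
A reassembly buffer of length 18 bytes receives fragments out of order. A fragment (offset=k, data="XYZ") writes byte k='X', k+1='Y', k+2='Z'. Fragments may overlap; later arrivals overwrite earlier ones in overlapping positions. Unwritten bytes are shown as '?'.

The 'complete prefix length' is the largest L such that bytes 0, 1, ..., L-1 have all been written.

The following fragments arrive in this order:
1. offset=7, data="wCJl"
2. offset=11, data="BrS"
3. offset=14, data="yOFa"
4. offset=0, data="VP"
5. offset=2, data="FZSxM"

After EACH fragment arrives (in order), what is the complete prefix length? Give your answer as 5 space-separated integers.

Fragment 1: offset=7 data="wCJl" -> buffer=???????wCJl??????? -> prefix_len=0
Fragment 2: offset=11 data="BrS" -> buffer=???????wCJlBrS???? -> prefix_len=0
Fragment 3: offset=14 data="yOFa" -> buffer=???????wCJlBrSyOFa -> prefix_len=0
Fragment 4: offset=0 data="VP" -> buffer=VP?????wCJlBrSyOFa -> prefix_len=2
Fragment 5: offset=2 data="FZSxM" -> buffer=VPFZSxMwCJlBrSyOFa -> prefix_len=18

Answer: 0 0 0 2 18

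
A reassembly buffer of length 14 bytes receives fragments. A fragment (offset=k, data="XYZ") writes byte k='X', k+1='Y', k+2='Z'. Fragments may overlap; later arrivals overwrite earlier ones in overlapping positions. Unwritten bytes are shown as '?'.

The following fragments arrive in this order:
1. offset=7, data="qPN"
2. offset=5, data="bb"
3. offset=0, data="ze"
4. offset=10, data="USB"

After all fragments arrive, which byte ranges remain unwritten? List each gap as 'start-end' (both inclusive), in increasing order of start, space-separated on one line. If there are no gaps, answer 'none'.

Fragment 1: offset=7 len=3
Fragment 2: offset=5 len=2
Fragment 3: offset=0 len=2
Fragment 4: offset=10 len=3
Gaps: 2-4 13-13

Answer: 2-4 13-13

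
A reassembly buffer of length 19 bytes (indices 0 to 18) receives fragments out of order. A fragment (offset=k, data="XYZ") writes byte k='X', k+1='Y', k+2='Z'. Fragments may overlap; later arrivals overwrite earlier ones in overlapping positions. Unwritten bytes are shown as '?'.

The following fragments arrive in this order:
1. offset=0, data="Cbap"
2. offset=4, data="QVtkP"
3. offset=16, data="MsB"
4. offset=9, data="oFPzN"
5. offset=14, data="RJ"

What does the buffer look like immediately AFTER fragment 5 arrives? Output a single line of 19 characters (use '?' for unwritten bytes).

Fragment 1: offset=0 data="Cbap" -> buffer=Cbap???????????????
Fragment 2: offset=4 data="QVtkP" -> buffer=CbapQVtkP??????????
Fragment 3: offset=16 data="MsB" -> buffer=CbapQVtkP???????MsB
Fragment 4: offset=9 data="oFPzN" -> buffer=CbapQVtkPoFPzN??MsB
Fragment 5: offset=14 data="RJ" -> buffer=CbapQVtkPoFPzNRJMsB

Answer: CbapQVtkPoFPzNRJMsB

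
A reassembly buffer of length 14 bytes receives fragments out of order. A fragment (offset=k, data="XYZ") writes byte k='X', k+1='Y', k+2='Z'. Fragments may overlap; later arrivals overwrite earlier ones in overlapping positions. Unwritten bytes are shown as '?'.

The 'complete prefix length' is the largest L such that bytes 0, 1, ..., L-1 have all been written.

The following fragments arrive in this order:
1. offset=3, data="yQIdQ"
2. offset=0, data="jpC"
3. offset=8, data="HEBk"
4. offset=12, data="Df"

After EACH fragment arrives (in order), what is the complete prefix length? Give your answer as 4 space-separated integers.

Fragment 1: offset=3 data="yQIdQ" -> buffer=???yQIdQ?????? -> prefix_len=0
Fragment 2: offset=0 data="jpC" -> buffer=jpCyQIdQ?????? -> prefix_len=8
Fragment 3: offset=8 data="HEBk" -> buffer=jpCyQIdQHEBk?? -> prefix_len=12
Fragment 4: offset=12 data="Df" -> buffer=jpCyQIdQHEBkDf -> prefix_len=14

Answer: 0 8 12 14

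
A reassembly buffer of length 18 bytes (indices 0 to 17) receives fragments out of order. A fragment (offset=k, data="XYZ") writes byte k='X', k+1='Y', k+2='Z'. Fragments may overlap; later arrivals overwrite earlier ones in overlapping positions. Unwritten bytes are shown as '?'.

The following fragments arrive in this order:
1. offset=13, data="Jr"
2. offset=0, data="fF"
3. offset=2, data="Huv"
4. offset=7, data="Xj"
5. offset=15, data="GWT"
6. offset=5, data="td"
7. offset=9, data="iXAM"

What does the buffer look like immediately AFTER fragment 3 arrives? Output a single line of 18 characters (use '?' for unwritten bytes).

Fragment 1: offset=13 data="Jr" -> buffer=?????????????Jr???
Fragment 2: offset=0 data="fF" -> buffer=fF???????????Jr???
Fragment 3: offset=2 data="Huv" -> buffer=fFHuv????????Jr???

Answer: fFHuv????????Jr???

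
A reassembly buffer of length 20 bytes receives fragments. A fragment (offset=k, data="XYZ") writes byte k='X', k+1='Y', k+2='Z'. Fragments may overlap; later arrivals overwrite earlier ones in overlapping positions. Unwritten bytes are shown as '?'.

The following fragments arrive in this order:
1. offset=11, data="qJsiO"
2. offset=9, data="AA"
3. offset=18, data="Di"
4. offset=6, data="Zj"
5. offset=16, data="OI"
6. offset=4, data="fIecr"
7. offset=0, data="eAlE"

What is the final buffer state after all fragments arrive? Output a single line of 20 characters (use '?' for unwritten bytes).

Fragment 1: offset=11 data="qJsiO" -> buffer=???????????qJsiO????
Fragment 2: offset=9 data="AA" -> buffer=?????????AAqJsiO????
Fragment 3: offset=18 data="Di" -> buffer=?????????AAqJsiO??Di
Fragment 4: offset=6 data="Zj" -> buffer=??????Zj?AAqJsiO??Di
Fragment 5: offset=16 data="OI" -> buffer=??????Zj?AAqJsiOOIDi
Fragment 6: offset=4 data="fIecr" -> buffer=????fIecrAAqJsiOOIDi
Fragment 7: offset=0 data="eAlE" -> buffer=eAlEfIecrAAqJsiOOIDi

Answer: eAlEfIecrAAqJsiOOIDi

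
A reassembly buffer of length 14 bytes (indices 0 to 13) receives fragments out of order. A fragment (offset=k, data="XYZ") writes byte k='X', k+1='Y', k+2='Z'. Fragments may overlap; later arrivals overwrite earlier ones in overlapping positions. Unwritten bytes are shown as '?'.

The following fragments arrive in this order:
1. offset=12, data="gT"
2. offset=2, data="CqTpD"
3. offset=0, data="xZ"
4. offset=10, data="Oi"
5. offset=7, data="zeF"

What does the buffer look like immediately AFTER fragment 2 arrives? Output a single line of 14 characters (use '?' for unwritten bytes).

Answer: ??CqTpD?????gT

Derivation:
Fragment 1: offset=12 data="gT" -> buffer=????????????gT
Fragment 2: offset=2 data="CqTpD" -> buffer=??CqTpD?????gT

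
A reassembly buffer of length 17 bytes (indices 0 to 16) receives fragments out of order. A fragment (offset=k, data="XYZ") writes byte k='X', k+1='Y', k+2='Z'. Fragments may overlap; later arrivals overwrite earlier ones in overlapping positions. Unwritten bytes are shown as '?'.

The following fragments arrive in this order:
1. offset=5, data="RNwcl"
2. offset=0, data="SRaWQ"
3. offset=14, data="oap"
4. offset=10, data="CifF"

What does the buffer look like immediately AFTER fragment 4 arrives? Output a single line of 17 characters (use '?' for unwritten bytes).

Answer: SRaWQRNwclCifFoap

Derivation:
Fragment 1: offset=5 data="RNwcl" -> buffer=?????RNwcl???????
Fragment 2: offset=0 data="SRaWQ" -> buffer=SRaWQRNwcl???????
Fragment 3: offset=14 data="oap" -> buffer=SRaWQRNwcl????oap
Fragment 4: offset=10 data="CifF" -> buffer=SRaWQRNwclCifFoap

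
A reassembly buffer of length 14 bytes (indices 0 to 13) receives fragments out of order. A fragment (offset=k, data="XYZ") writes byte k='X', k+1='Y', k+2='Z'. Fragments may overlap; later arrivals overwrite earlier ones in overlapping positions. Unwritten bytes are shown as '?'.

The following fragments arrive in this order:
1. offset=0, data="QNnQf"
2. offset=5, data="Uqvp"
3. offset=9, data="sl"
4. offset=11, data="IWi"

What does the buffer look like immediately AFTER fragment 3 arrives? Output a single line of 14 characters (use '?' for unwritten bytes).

Answer: QNnQfUqvpsl???

Derivation:
Fragment 1: offset=0 data="QNnQf" -> buffer=QNnQf?????????
Fragment 2: offset=5 data="Uqvp" -> buffer=QNnQfUqvp?????
Fragment 3: offset=9 data="sl" -> buffer=QNnQfUqvpsl???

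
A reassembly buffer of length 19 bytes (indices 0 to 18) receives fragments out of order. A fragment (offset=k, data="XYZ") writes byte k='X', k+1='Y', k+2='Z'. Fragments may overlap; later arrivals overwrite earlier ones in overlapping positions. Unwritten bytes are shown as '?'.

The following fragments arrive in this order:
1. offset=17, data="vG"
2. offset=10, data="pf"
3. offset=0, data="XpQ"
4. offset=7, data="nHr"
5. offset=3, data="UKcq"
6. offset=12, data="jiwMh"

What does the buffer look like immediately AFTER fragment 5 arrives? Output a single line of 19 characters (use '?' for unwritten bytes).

Answer: XpQUKcqnHrpf?????vG

Derivation:
Fragment 1: offset=17 data="vG" -> buffer=?????????????????vG
Fragment 2: offset=10 data="pf" -> buffer=??????????pf?????vG
Fragment 3: offset=0 data="XpQ" -> buffer=XpQ???????pf?????vG
Fragment 4: offset=7 data="nHr" -> buffer=XpQ????nHrpf?????vG
Fragment 5: offset=3 data="UKcq" -> buffer=XpQUKcqnHrpf?????vG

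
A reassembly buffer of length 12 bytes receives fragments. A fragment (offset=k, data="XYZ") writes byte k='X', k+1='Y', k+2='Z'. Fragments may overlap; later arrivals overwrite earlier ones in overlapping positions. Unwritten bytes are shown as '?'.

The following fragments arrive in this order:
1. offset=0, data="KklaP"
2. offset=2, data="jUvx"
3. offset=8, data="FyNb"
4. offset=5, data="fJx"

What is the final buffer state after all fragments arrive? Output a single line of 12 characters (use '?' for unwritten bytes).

Fragment 1: offset=0 data="KklaP" -> buffer=KklaP???????
Fragment 2: offset=2 data="jUvx" -> buffer=KkjUvx??????
Fragment 3: offset=8 data="FyNb" -> buffer=KkjUvx??FyNb
Fragment 4: offset=5 data="fJx" -> buffer=KkjUvfJxFyNb

Answer: KkjUvfJxFyNb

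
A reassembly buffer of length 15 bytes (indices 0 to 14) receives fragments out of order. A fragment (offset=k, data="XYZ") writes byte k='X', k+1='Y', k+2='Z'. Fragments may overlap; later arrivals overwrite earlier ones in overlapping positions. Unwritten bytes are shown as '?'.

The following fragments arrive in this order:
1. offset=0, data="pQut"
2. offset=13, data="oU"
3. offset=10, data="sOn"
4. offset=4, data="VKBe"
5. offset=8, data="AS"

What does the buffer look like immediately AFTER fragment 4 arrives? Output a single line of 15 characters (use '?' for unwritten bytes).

Fragment 1: offset=0 data="pQut" -> buffer=pQut???????????
Fragment 2: offset=13 data="oU" -> buffer=pQut?????????oU
Fragment 3: offset=10 data="sOn" -> buffer=pQut??????sOnoU
Fragment 4: offset=4 data="VKBe" -> buffer=pQutVKBe??sOnoU

Answer: pQutVKBe??sOnoU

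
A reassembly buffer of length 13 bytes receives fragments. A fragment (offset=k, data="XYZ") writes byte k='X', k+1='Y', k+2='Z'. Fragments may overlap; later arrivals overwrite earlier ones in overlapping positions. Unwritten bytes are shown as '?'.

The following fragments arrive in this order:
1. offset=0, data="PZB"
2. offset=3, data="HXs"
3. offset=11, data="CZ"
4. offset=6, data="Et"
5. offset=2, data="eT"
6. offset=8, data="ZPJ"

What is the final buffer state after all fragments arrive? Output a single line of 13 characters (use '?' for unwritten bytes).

Answer: PZeTXsEtZPJCZ

Derivation:
Fragment 1: offset=0 data="PZB" -> buffer=PZB??????????
Fragment 2: offset=3 data="HXs" -> buffer=PZBHXs???????
Fragment 3: offset=11 data="CZ" -> buffer=PZBHXs?????CZ
Fragment 4: offset=6 data="Et" -> buffer=PZBHXsEt???CZ
Fragment 5: offset=2 data="eT" -> buffer=PZeTXsEt???CZ
Fragment 6: offset=8 data="ZPJ" -> buffer=PZeTXsEtZPJCZ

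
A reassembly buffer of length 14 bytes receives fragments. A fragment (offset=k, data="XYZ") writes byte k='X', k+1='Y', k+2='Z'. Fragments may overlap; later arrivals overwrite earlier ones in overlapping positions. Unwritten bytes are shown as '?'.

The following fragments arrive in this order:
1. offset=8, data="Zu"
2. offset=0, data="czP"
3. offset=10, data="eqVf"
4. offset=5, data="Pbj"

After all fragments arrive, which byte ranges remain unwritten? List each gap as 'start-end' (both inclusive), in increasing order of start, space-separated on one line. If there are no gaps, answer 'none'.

Answer: 3-4

Derivation:
Fragment 1: offset=8 len=2
Fragment 2: offset=0 len=3
Fragment 3: offset=10 len=4
Fragment 4: offset=5 len=3
Gaps: 3-4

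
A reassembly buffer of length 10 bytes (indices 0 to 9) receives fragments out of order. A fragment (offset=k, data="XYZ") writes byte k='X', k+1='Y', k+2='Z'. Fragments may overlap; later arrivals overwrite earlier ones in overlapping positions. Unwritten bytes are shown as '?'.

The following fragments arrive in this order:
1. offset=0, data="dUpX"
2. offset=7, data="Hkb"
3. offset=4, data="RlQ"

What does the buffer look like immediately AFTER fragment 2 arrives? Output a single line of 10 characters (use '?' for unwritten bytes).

Fragment 1: offset=0 data="dUpX" -> buffer=dUpX??????
Fragment 2: offset=7 data="Hkb" -> buffer=dUpX???Hkb

Answer: dUpX???Hkb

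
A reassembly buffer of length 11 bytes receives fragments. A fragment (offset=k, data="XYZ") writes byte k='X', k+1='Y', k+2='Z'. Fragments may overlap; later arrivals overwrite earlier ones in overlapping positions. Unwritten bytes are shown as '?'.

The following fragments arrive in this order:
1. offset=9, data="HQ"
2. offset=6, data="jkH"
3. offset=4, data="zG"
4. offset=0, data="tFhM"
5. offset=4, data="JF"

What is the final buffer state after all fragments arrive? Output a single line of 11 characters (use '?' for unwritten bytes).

Fragment 1: offset=9 data="HQ" -> buffer=?????????HQ
Fragment 2: offset=6 data="jkH" -> buffer=??????jkHHQ
Fragment 3: offset=4 data="zG" -> buffer=????zGjkHHQ
Fragment 4: offset=0 data="tFhM" -> buffer=tFhMzGjkHHQ
Fragment 5: offset=4 data="JF" -> buffer=tFhMJFjkHHQ

Answer: tFhMJFjkHHQ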